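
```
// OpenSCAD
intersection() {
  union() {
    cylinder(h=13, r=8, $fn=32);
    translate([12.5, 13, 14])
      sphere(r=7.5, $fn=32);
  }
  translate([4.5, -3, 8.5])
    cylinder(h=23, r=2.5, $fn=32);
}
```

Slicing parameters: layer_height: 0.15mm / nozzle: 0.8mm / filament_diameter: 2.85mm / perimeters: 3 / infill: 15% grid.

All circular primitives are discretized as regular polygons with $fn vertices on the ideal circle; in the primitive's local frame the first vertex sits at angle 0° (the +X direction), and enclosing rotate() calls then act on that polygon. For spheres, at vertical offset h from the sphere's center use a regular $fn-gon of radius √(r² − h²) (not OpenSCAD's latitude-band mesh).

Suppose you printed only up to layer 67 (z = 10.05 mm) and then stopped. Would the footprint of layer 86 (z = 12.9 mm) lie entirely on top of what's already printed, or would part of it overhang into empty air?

Compare the two slices. At z = 10.05: the r=8 cylinder gives a regular 32-gon of circumradius 8 (constant along its height) (area = (32/2)·8.000²·sin(360°/32) = 199.77 mm²); the r=7.5 sphere at (12.5, 13) slices to a regular 32-gon of circumradius 6.376 (√(r²−h²) with h=3.95 from center) (area = (32/2)·6.376²·sin(360°/32) = 126.88 mm²); Taking the union: the 2 present regions are separate (no shared area or edge), so areas and boundary lengths simply add and each stays a separate island — area = 326.65 mm²; the cylinder at (4.5, -3): section is a regular 32-gon, circumradius r=2.5 (area = (32/2)·2.500²·sin(360°/32) = 19.51 mm²); Taking the intersection: the r=2.5 cylinder at (4.5, -3) lies inside the result so far, so the common part is the r=2.5 cylinder at (4.5, -3) itself — area = 19.51 mm². At z = 12.9: the cylinder: section is a regular 32-gon, circumradius r=8 (area = (32/2)·8.000²·sin(360°/32) = 199.77 mm²); the sphere at (12.5, 13): section is a regular 32-gon, circumradius = √(r²−h²) = √(7.5²−1.1²) = 7.419 (area = (32/2)·7.419²·sin(360°/32) = 171.80 mm²); Combining (union): the 2 present regions are separate (no shared area or edge), so areas and boundary lengths simply add and each stays a separate island — area = 371.58 mm²; the r=2.5 cylinder at (4.5, -3) contributes a regular 32-gon of circumradius 2.5 (area = (32/2)·2.500²·sin(360°/32) = 19.51 mm²); Taking the intersection: the r=2.5 cylinder at (4.5, -3) lies inside the result so far, so the common part is the r=2.5 cylinder at (4.5, -3) itself — area = 19.51 mm². Checking containment: the cross-section at z = 12.9 is a subset of the cross-section at z = 10.05.

entirely on top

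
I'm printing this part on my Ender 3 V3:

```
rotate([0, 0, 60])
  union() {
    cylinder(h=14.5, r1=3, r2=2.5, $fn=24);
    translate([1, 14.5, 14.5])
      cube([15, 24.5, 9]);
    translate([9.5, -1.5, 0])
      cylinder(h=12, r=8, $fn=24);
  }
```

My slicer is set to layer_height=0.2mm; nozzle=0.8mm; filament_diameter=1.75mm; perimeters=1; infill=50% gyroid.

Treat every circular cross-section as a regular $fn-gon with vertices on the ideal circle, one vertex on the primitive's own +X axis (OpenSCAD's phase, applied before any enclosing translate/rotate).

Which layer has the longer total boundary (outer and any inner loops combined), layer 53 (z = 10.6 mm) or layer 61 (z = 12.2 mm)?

layer 53 (z = 10.6 mm)

Layer 53 (z = 10.6): the cone contributes a regular 24-gon of circumradius 2.634 (interpolated between r1=3 and r2=2.5 at t=0.731) (perimeter = 2·24·2.634·sin(180°/24) = 16.51 mm); the cube at (1, 14.5) does not reach this height (z outside [14.5, 23.5]); the cylinder at (9.5, -1.5): section is a regular 24-gon, circumradius r=8 (perimeter = 2·24·8.000·sin(180°/24) = 50.12 mm); Merging all regions: the regions partially overlap (shared area 2.40 mm²), so the edge portions inside another operand are dropped and the merged outline is re-measured after clipping — boundary = 58.95 mm; (whole slice rotated 60° about Z — lengths, areas and connectivity unchanged). So its perimeter = 58.95 mm. Layer 61 (z = 12.2): the cone (r1=3→r2=2.5) has section circumradius 2.579 here — a regular 24-gon (perimeter = 2·24·2.579·sin(180°/24) = 16.16 mm); the cube at (1, 14.5) is absent (z outside [14.5, 23.5]); the cylinder at (9.5, -1.5) does not reach this height (z outside [0, 12]); Combining (union): only the cone is present, so the union is just that shape — boundary = 16.16 mm; (rotated 60° about Z; rotation is an isometry so areas/perimeters/island counts are preserved). So its perimeter = 16.16 mm. Layer 53 is larger (58.95 vs 16.16 mm).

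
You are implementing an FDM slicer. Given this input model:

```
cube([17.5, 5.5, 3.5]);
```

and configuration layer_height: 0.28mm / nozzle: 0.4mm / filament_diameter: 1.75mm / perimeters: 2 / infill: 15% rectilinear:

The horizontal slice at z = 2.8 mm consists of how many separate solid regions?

1

At z = 2.8 mm: the cube is present — its section is the full 17.5×5.5 rectangle. The result has 1 disconnected region.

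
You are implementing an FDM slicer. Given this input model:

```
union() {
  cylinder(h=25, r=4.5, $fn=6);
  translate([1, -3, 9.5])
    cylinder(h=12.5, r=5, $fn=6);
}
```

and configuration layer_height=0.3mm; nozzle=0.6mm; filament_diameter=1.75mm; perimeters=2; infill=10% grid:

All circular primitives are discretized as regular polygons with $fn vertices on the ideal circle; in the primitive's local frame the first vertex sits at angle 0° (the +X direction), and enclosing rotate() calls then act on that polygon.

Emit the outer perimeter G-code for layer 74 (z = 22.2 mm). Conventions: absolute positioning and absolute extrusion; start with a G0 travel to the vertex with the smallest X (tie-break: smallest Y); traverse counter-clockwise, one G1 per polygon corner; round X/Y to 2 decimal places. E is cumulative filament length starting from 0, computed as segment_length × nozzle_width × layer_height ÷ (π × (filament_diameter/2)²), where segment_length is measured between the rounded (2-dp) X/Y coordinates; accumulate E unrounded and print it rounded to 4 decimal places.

At z = 22.2 mm: the r=4.5 cylinder gives a regular 6-gon of circumradius 4.5 (constant along its height); the cylinder at (1, -3) is not intersected at this z (z outside [9.5, 22]); Combining (union): only the r=4.5 cylinder is present, so the union is just that shape — 1 connected region. The outline is a single polygon with 6 vertices. Extrusion per mm of travel: 0.6 × 0.3 / (π × 0.875²) = 0.074835. Accumulating E over each segment gives final E = 2.0213.

G0 X-4.50 Y0.00 Z22.20
G1 X-2.25 Y-3.90 E0.3369
G1 X2.25 Y-3.90 E0.6737
G1 X4.50 Y0.00 E1.0107
G1 X2.25 Y3.90 E1.3476
G1 X-2.25 Y3.90 E1.6844
G1 X-4.50 Y0.00 E2.0213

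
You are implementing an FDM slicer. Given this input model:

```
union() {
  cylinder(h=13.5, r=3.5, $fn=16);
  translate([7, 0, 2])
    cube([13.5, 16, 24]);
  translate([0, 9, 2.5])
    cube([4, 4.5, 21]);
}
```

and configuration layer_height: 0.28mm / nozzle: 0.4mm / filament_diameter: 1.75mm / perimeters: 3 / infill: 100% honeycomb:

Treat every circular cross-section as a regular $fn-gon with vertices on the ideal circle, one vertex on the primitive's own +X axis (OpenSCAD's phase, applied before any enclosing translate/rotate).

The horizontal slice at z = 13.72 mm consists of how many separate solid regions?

At z = 13.72 mm: the cylinder is not intersected at this z (z outside [0, 13.5]); the 13.5×16 cube at (7, 0) contributes its full rectangle; the 4×4.5 cube at (0, 9) contributes its full rectangle; Taking the union: the 2 present regions are separate (no shared area or edge), so areas and boundary lengths simply add and each stays a separate island — 2 connected regions. The result has 2 disconnected regions.

2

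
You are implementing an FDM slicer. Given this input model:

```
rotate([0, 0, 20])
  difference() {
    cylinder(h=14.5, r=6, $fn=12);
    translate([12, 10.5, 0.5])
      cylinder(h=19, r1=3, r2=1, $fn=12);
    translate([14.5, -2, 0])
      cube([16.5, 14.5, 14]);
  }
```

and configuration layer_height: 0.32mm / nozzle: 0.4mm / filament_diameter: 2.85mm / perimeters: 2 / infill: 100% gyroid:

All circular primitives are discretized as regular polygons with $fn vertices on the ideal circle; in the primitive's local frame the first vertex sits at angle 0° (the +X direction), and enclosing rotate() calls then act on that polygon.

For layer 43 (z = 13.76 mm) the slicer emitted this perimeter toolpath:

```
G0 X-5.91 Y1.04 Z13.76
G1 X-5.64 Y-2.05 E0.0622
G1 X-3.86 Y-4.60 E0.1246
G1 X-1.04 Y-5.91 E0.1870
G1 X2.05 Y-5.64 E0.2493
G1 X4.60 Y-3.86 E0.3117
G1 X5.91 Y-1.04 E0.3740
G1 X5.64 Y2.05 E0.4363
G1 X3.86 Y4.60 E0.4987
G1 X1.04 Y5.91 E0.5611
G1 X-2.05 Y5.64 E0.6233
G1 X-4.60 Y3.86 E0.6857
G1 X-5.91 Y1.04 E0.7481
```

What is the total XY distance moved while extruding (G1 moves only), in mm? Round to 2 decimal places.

Sum the Euclidean lengths of each G1 segment: total = 37.28 mm.

37.28 mm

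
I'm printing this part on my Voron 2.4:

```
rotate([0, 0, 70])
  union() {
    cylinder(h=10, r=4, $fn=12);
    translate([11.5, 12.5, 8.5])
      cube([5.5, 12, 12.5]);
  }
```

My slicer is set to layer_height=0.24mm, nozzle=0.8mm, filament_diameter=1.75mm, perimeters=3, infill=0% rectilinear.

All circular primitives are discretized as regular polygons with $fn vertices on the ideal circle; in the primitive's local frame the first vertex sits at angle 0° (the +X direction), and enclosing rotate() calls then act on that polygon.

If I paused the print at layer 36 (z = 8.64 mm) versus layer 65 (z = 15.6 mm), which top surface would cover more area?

layer 36 (z = 8.64 mm)

Layer 36 (z = 8.64): the cylinder: section is a regular 12-gon, circumradius r=4 (area = (12/2)·4.000²·sin(360°/12) = 48.00 mm²); the cube at (11.5, 12.5) (footprint 5.5×12) is included at this height (area 66.00 mm²); Combining (union): the 2 present regions are separate (no shared area or edge), so areas and boundary lengths simply add and each stays a separate island — area = 114.00 mm²; (whole slice rotated 70° about Z — lengths, areas and connectivity unchanged). So its area = 114.00 mm². Layer 65 (z = 15.6): the cylinder is absent (z outside [0, 10]); the cube at (11.5, 12.5) is present — its section is the full 5.5×12 rectangle (area 66.00 mm²); Combining (union): only the 5.5×12 cube at (11.5, 12.5) is present, so the union is just that shape — area = 66.00 mm²; (rotated 70° about Z; rotation is an isometry so areas/perimeters/island counts are preserved). So its area = 66.00 mm². Layer 36 is larger (114.00 vs 66.00 mm²).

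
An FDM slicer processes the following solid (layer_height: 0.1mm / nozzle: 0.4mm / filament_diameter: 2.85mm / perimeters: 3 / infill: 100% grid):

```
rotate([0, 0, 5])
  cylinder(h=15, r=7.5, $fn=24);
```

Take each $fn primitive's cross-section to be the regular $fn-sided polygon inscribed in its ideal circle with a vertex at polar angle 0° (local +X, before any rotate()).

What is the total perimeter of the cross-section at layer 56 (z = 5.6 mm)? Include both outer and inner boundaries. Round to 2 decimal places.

46.99 mm

At z = 5.6 mm: the r=7.5 cylinder contributes a regular 24-gon of circumradius 7.5 (perimeter = 2·24·7.500·sin(180°/24) = 46.99 mm); (whole slice rotated 5° about Z — lengths, areas and connectivity unchanged). Overall, the cross-section is a single solid region. Total boundary length (outer) = 46.99 mm.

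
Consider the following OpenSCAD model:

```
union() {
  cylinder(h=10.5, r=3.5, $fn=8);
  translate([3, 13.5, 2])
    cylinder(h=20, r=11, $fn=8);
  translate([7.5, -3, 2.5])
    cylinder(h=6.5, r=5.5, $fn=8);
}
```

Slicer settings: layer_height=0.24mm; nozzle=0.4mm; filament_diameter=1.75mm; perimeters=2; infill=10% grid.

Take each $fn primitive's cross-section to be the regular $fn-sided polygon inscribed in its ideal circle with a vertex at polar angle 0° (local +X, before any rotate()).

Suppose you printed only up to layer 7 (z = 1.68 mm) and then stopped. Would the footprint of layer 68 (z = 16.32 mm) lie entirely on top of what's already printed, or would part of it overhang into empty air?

Compare the two slices. At z = 1.68: the r=3.5 cylinder gives a regular 8-gon of circumradius 3.5 (constant along its height) (area = (8/2)·3.500²·sin(360°/8) = 34.65 mm²); the cylinder at (3, 13.5) does not reach this height (z outside [2, 22]); the cylinder at (7.5, -3) is not intersected at this z (z outside [2.5, 9]); Combining (union): only the r=3.5 cylinder is present, so the union is just that shape — area = 34.65 mm². At z = 16.32: the cylinder does not reach this height (z outside [0, 10.5]); the r=11 cylinder at (3, 13.5) gives a regular 8-gon of circumradius 11 (constant along its height) (area = (8/2)·11.000²·sin(360°/8) = 342.24 mm²); the cylinder at (7.5, -3) is absent (z outside [2.5, 9]); Taking the union: only the r=11 cylinder at (3, 13.5) is present, so the union is just that shape — area = 342.24 mm². Checking containment: at z = 16.32 the cross-section extends beyond the z = 1.68 cross-section by about 342.24 mm².

part overhangs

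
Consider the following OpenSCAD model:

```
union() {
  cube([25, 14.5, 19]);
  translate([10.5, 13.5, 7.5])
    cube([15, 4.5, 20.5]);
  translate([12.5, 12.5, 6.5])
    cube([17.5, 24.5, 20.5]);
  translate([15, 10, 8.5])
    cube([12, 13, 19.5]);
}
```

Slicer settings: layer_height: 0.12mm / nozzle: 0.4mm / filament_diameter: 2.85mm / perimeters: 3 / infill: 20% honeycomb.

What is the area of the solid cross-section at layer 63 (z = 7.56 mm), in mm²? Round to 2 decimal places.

773.25 mm²

At z = 7.56 mm: the cube (footprint 25×14.5) is included at this height (area 362.50 mm²); the 15×4.5 cube at (10.5, 13.5) contributes its full rectangle (area 67.50 mm²); the cube at (12.5, 12.5) (footprint 17.5×24.5) is included at this height (area 428.75 mm²); the cube at (15, 10) is not intersected at this z (z outside [8.5, 28]); Merging all regions: the regions partially overlap — summed areas 858.75 mm² minus the doubly-counted overlap 85.50 mm² gives 773.25 mm² — area = 773.25 mm². Overall, the cross-section is a single solid region. Net area = 773.25 mm².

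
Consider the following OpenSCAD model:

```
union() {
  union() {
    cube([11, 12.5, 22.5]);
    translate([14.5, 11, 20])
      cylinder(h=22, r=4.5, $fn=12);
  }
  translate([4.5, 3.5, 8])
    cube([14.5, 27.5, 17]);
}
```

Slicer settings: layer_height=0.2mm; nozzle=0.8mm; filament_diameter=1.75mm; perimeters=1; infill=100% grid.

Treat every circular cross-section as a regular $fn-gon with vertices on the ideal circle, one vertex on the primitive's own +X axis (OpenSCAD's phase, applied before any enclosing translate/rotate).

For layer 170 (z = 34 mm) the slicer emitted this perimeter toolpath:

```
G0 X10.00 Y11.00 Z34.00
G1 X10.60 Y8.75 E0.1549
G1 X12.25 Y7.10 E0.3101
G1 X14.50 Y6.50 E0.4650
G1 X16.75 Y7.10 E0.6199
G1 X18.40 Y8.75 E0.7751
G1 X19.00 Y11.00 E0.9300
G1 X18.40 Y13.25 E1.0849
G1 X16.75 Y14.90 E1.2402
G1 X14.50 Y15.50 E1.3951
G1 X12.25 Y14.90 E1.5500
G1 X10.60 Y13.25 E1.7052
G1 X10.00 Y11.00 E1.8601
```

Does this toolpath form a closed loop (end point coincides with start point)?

yes

Start point (G0): (10.00, 11.00). End point (last G1): the path returns to the start — closed.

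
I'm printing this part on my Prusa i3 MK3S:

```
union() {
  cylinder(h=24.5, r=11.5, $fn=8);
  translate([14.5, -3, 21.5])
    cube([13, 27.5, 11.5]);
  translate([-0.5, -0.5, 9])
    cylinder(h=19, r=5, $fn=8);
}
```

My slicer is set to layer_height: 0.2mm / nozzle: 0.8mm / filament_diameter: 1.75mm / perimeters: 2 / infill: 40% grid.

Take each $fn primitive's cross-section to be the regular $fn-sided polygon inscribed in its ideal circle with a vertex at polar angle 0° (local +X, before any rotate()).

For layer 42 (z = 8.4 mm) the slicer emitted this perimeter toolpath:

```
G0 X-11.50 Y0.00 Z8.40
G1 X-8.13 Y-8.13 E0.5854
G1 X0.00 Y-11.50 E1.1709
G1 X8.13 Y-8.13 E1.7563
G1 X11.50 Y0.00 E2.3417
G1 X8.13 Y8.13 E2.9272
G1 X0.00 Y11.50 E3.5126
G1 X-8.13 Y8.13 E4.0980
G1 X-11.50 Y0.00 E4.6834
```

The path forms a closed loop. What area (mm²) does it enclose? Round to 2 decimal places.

373.98 mm²

Apply the shoelace formula to the sequence of (X, Y) vertices; enclosed area = 373.98 mm².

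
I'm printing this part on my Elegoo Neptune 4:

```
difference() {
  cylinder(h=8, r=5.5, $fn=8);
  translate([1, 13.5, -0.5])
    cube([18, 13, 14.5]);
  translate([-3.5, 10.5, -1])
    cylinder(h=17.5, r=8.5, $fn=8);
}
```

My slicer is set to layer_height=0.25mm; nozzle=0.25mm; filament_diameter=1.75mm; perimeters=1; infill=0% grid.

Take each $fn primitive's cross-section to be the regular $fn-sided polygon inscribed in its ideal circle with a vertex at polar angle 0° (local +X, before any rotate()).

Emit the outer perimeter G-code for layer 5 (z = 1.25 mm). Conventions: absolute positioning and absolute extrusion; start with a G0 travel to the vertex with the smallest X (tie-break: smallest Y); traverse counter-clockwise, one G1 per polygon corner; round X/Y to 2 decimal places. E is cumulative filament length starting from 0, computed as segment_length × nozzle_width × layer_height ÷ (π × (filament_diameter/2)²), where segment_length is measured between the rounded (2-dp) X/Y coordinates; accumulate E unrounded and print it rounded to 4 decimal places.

At z = 1.25 mm: the r=5.5 cylinder gives a regular 8-gon of circumradius 5.5 (constant along its height); the 18×13 cube at (1, 13.5) contributes its full rectangle; the r=8.5 cylinder at (-3.5, 10.5) gives a regular 8-gon of circumradius 8.5 (constant along its height); Taking the first minus the rest: starting from the r=5.5 cylinder, the 18×13 cube at (1, 13.5) misses the remaining region (no effect); the r=8.5 cylinder at (-3.5, 10.5) partially overlaps it — only the 10.98 mm² overlap (of its 204.35 mm²) is removed, clipping the outline — 1 connected region. The outline is a single polygon with 9 vertices. Extrusion per mm of travel: 0.25 × 0.25 / (π × 0.875²) = 0.025984. Accumulating E over each segment gives final E = 0.8506.

G0 X-5.50 Y0.00 Z1.25
G1 X-3.89 Y-3.89 E0.1094
G1 X0.00 Y-5.50 E0.2188
G1 X3.89 Y-3.89 E0.3282
G1 X5.50 Y0.00 E0.4376
G1 X3.89 Y3.89 E0.5470
G1 X2.47 Y4.47 E0.5868
G1 X-3.50 Y2.00 E0.7547
G1 X-4.50 Y2.41 E0.7828
G1 X-5.50 Y0.00 E0.8506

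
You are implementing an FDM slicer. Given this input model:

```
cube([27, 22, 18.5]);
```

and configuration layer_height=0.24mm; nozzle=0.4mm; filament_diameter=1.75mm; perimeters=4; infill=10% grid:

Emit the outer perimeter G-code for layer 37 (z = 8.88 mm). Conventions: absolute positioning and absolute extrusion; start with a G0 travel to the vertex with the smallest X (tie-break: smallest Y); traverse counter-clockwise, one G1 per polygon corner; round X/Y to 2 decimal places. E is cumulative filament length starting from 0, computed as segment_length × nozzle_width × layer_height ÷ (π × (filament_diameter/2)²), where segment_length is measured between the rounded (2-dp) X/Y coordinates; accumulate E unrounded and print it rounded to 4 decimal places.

G0 X0.00 Y0.00 Z8.88
G1 X27.00 Y0.00 E1.0776
G1 X27.00 Y22.00 E1.9557
G1 X0.00 Y22.00 E3.0333
G1 X0.00 Y0.00 E3.9114

At z = 8.88 mm: the 27×22 cube contributes its full rectangle. The outline is a single polygon with 4 vertices. Extrusion per mm of travel: 0.4 × 0.24 / (π × 0.875²) = 0.039912. Accumulating E over each segment gives final E = 3.9114.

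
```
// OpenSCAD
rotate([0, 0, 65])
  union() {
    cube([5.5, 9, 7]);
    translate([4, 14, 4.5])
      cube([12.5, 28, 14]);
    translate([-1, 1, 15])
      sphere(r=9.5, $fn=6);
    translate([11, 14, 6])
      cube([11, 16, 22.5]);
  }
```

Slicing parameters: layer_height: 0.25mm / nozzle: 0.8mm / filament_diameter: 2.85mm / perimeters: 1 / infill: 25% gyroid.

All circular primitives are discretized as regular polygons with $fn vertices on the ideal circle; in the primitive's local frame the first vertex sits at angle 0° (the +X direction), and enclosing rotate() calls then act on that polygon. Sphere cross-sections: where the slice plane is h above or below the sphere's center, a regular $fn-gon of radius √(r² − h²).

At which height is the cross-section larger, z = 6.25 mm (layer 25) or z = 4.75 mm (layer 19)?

layer 25 (z = 6.25 mm)

Layer 25 (z = 6.25): the cube (footprint 5.5×9) is included at this height (area 49.50 mm²); the cube at (4, 14) is present — its section is the full 12.5×28 rectangle (area 350.00 mm²); the sphere at (-1, 1): section is a regular 6-gon, circumradius = √(r²−h²) = √(9.5²−8.75²) = 3.700 (area = (6/2)·3.700²·sin(360°/6) = 35.56 mm²); the cube at (11, 14) (footprint 11×16) is included at this height (area 176.00 mm²); Taking the union: the regions partially overlap — summed areas 611.06 mm² minus the doubly-counted overlap 96.10 mm² gives 514.96 mm² — area = 514.96 mm²; (whole slice rotated 65° about Z — lengths, areas and connectivity unchanged). So its area = 514.96 mm². Layer 19 (z = 4.75): the cube (footprint 5.5×9) is included at this height (area 49.50 mm²); the cube at (4, 14) is present — its section is the full 12.5×28 rectangle (area 350.00 mm²); the sphere at (-1, 1) does not reach this height (|z−center|=10.250 > r=9.5); the cube at (11, 14) does not reach this height (z outside [6, 28.5]); Merging all regions: the 2 present regions are separate (no shared area or edge), so areas and boundary lengths simply add and each stays a separate island — area = 399.50 mm²; (rotated 65° about Z; rotation is an isometry so areas/perimeters/island counts are preserved). So its area = 399.50 mm². Layer 25 is larger (514.96 vs 399.50 mm²).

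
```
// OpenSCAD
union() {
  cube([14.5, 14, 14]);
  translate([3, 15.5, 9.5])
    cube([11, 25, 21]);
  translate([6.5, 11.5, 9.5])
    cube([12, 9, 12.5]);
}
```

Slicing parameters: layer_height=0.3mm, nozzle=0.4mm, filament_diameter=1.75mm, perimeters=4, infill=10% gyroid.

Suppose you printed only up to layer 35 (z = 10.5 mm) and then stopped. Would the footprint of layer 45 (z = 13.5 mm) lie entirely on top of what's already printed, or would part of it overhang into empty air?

entirely on top

Compare the two slices. At z = 10.5: the 14.5×14 cube contributes its full rectangle (area 203.00 mm²); the cube at (3, 15.5) is present — its section is the full 11×25 rectangle (area 275.00 mm²); the 12×9 cube at (6.5, 11.5) contributes its full rectangle (area 108.00 mm²); Combining (union): the regions partially overlap — summed areas 586.00 mm² minus the doubly-counted overlap 57.50 mm² gives 528.50 mm² — area = 528.50 mm². At z = 13.5: the cube is present — its section is the full 14.5×14 rectangle (area 203.00 mm²); the 11×25 cube at (3, 15.5) contributes its full rectangle (area 275.00 mm²); the cube at (6.5, 11.5) is present — its section is the full 12×9 rectangle (area 108.00 mm²); Merging all regions: the regions partially overlap — summed areas 586.00 mm² minus the doubly-counted overlap 57.50 mm² gives 528.50 mm² — area = 528.50 mm². Checking containment: the cross-section at z = 13.5 is a subset of the cross-section at z = 10.5.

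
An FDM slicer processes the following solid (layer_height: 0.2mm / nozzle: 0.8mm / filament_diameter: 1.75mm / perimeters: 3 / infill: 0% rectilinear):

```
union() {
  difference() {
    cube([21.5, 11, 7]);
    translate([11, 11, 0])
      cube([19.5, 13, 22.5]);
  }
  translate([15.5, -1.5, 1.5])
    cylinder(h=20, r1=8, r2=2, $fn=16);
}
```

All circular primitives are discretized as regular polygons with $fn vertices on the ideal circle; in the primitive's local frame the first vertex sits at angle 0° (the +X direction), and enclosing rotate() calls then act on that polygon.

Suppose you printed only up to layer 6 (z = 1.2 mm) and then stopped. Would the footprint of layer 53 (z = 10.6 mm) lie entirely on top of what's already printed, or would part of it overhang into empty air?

part overhangs

Compare the two slices. At z = 1.2: the cube (footprint 21.5×11) is included at this height (area 236.50 mm²); the cube at (11, 11) (footprint 19.5×13) is included at this height (area 253.50 mm²); Taking the first minus the rest: starting from the 21.5×11 cube (236.50 mm²), the 19.5×13 cube at (11, 11) misses the remaining region (no effect) — area = 236.50 mm²; the cone at (15.5, -1.5) is absent (z outside [1.5, 21.5]); Combining (union): only the result so far is present, so the union is just that shape — area = 236.50 mm². At z = 10.6: the cube is absent (z outside [0, 7]); the 19.5×13 cube at (11, 11) contributes its full rectangle (area 253.50 mm²); After the difference (first − rest): the first operand is absent here, so nothing remains; the cone at (15.5, -1.5) contributes a regular 16-gon of circumradius 5.270 (interpolated between r1=8 and r2=2 at t=0.455) (area = (16/2)·5.270²·sin(360°/16) = 85.03 mm²); Taking the union: only the cone at (15.5, -1.5) is present, so the union is just that shape — area = 85.03 mm². Checking containment: at z = 10.6 the cross-section extends beyond the z = 1.2 cross-section by about 57.88 mm².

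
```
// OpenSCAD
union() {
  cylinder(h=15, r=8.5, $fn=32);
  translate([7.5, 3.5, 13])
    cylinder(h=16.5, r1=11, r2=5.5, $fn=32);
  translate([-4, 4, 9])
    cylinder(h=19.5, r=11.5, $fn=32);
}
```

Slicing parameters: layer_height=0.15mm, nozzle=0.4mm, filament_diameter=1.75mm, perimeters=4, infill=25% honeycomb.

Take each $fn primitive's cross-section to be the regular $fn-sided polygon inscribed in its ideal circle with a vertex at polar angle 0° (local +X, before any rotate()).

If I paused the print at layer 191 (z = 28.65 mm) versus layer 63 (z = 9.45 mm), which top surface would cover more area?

layer 63 (z = 9.45 mm)

Layer 191 (z = 28.65): the cylinder does not reach this height (z outside [0, 15]); the cone at (7.5, 3.5): at t=0.948 of its height the radius interpolates to r₁+(r₂−r₁)t = 5.783, giving a regular 32-gon of that circumradius (area = (32/2)·5.783²·sin(360°/32) = 104.40 mm²); the cylinder at (-4, 4) does not reach this height (z outside [9, 28.5]); Taking the union: only the cone at (7.5, 3.5) is present, so the union is just that shape — area = 104.40 mm². So its area = 104.40 mm². Layer 63 (z = 9.45): the r=8.5 cylinder gives a regular 32-gon of circumradius 8.5 (constant along its height) (area = (32/2)·8.500²·sin(360°/32) = 225.52 mm²); the cone at (7.5, 3.5) is not intersected at this z (z outside [13, 29.5]); the r=11.5 cylinder at (-4, 4) gives a regular 32-gon of circumradius 11.5 (constant along its height) (area = (32/2)·11.500²·sin(360°/32) = 412.81 mm²); Taking the union: the regions partially overlap — summed areas 638.34 mm² minus the doubly-counted overlap 191.17 mm² gives 447.16 mm² — area = 447.16 mm². So its area = 447.16 mm². Layer 63 is larger (447.16 vs 104.40 mm²).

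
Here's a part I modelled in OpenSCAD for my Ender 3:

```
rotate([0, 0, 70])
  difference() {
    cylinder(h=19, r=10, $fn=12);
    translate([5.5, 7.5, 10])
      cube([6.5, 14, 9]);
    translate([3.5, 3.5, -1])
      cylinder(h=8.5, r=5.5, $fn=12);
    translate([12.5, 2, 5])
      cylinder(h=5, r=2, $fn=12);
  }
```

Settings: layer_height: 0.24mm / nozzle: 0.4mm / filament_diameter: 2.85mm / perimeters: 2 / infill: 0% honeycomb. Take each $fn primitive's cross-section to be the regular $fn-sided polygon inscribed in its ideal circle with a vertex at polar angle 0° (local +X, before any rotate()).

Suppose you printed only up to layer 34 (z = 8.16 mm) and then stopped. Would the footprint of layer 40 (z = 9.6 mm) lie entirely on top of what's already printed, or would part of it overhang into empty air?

Compare the two slices. At z = 8.16: the r=10 cylinder gives a regular 12-gon of circumradius 10 (constant along its height) (area = (12/2)·10.000²·sin(360°/12) = 300.00 mm²); the cube at (5.5, 7.5) does not reach this height (z outside [10, 19]); the cylinder at (3.5, 3.5) is not intersected at this z (z outside [-1, 7.5]); the r=2 cylinder at (12.5, 2) contributes a regular 12-gon of circumradius 2 (area = (12/2)·2.000²·sin(360°/12) = 12.00 mm²); Taking the first minus the rest: starting from the r=10 cylinder (300.00 mm²), the r=2 cylinder at (12.5, 2) misses the remaining region (no effect) — area = 300.00 mm²; (whole slice rotated 70° about Z — lengths, areas and connectivity unchanged). At z = 9.6: the cylinder: section is a regular 12-gon, circumradius r=10 (area = (12/2)·10.000²·sin(360°/12) = 300.00 mm²); the cube at (5.5, 7.5) is absent (z outside [10, 19]); the cylinder at (3.5, 3.5) is absent (z outside [-1, 7.5]); the r=2 cylinder at (12.5, 2) contributes a regular 12-gon of circumradius 2 (area = (12/2)·2.000²·sin(360°/12) = 12.00 mm²); Taking the first minus the rest: starting from the r=10 cylinder (300.00 mm²), the r=2 cylinder at (12.5, 2) misses the remaining region (no effect) — area = 300.00 mm²; (rotated 70° about Z; rotation is an isometry so areas/perimeters/island counts are preserved). Checking containment: the cross-section at z = 9.6 is a subset of the cross-section at z = 8.16.

entirely on top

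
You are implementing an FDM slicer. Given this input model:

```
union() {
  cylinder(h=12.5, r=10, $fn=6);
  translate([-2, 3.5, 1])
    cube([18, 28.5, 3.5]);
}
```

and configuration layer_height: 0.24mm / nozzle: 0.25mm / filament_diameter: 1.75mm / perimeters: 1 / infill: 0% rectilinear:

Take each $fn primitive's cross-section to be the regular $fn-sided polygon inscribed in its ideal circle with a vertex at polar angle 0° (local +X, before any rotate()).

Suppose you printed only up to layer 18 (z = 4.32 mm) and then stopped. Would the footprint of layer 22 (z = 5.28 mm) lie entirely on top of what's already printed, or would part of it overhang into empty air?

entirely on top

Compare the two slices. At z = 4.32: the cylinder: section is a regular 6-gon, circumradius r=10 (area = (6/2)·10.000²·sin(360°/6) = 259.81 mm²); the cube at (-2, 3.5) (footprint 18×28.5) is included at this height (area 513.00 mm²); Combining (union): the regions partially overlap — summed areas 772.81 mm² minus the doubly-counted overlap 43.81 mm² gives 729.00 mm² — area = 729.00 mm². At z = 5.28: the r=10 cylinder contributes a regular 6-gon of circumradius 10 (area = (6/2)·10.000²·sin(360°/6) = 259.81 mm²); the cube at (-2, 3.5) is absent (z outside [1, 4.5]); Merging all regions: only the r=10 cylinder is present, so the union is just that shape — area = 259.81 mm². Checking containment: the cross-section at z = 5.28 is a subset of the cross-section at z = 4.32.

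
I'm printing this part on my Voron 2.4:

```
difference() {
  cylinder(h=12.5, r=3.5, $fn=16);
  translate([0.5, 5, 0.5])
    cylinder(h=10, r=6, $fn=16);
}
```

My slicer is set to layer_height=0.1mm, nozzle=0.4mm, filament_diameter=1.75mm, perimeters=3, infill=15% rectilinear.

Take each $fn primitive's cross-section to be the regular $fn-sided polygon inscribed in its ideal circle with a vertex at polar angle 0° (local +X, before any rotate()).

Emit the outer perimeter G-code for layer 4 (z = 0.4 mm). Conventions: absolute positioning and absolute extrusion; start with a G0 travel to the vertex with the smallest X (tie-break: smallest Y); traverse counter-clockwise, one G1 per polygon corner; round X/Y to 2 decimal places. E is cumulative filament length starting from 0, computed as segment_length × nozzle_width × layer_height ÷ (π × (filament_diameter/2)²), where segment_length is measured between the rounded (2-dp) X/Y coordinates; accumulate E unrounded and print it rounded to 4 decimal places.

G0 X-3.50 Y0.00 Z0.40
G1 X-3.23 Y-1.34 E0.0227
G1 X-2.47 Y-2.47 E0.0454
G1 X-1.34 Y-3.23 E0.0680
G1 X0.00 Y-3.50 E0.0908
G1 X1.34 Y-3.23 E0.1135
G1 X2.47 Y-2.47 E0.1361
G1 X3.23 Y-1.34 E0.1588
G1 X3.50 Y0.00 E0.1815
G1 X3.23 Y1.34 E0.2042
G1 X2.47 Y2.47 E0.2269
G1 X1.34 Y3.23 E0.2495
G1 X0.00 Y3.50 E0.2723
G1 X-1.34 Y3.23 E0.2950
G1 X-2.47 Y2.47 E0.3177
G1 X-3.23 Y1.34 E0.3403
G1 X-3.50 Y0.00 E0.3630

At z = 0.4 mm: the r=3.5 cylinder gives a regular 16-gon of circumradius 3.5 (constant along its height); the cylinder at (0.5, 5) is not intersected at this z (z outside [0.5, 10.5]); After the difference (first − rest): none of the subtracted shapes is present at this height, so the r=3.5 cylinder is unchanged — 1 connected region. The outline is a single polygon with 16 vertices. Extrusion per mm of travel: 0.4 × 0.1 / (π × 0.875²) = 0.016630. Accumulating E over each segment gives final E = 0.3630.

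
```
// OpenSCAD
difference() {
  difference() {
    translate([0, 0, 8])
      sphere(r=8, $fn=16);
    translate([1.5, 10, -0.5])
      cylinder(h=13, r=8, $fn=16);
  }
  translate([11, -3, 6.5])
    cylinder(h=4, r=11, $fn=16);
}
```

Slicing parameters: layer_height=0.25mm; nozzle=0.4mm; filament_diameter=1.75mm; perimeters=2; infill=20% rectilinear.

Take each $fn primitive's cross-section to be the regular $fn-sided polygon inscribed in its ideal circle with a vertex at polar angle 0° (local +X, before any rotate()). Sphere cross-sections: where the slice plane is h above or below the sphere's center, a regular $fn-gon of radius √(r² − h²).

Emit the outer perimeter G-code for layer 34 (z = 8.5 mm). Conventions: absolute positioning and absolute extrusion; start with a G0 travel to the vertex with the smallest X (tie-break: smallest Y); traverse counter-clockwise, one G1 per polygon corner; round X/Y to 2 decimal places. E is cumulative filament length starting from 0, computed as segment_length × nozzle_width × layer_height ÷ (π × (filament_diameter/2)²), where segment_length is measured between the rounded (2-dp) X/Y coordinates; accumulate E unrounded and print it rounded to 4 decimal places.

G0 X-7.98 Y0.00 Z8.50
G1 X-7.38 Y-3.06 E0.1296
G1 X-5.65 Y-5.65 E0.2591
G1 X-3.06 Y-7.38 E0.3886
G1 X0.00 Y-7.98 E0.5183
G1 X1.20 Y-7.75 E0.5691
G1 X0.84 Y-7.21 E0.5960
G1 X0.00 Y-3.00 E0.7745
G1 X0.84 Y1.21 E0.9530
G1 X1.38 Y2.02 E0.9935
G1 X-1.56 Y2.61 E1.1182
G1 X-4.16 Y4.34 E1.2480
G1 X-5.22 Y5.93 E1.3274
G1 X-5.65 Y5.65 E1.3488
G1 X-7.38 Y3.06 E1.4783
G1 X-7.98 Y0.00 E1.6079

At z = 8.5 mm: the r=8 sphere contributes a regular 16-gon of circumradius √(8²−0.5²) = 7.984; the cylinder at (1.5, 10): section is a regular 16-gon, circumradius r=8; Taking the first minus the rest: starting from the r=8 sphere, the r=8 cylinder at (1.5, 10) partially overlaps it — only the 47.62 mm² overlap (of its 195.93 mm²) is removed, clipping the outline — 1 connected region; the r=11 cylinder at (11, -3) gives a regular 16-gon of circumradius 11 (constant along its height); Subtracting the remaining from the first: starting from that combined region, the r=11 cylinder at (11, -3) partially overlaps it — only the 64.21 mm² overlap (of its 370.44 mm²) is removed, clipping the outline — 1 connected region. The outline is a single polygon with 15 vertices. Extrusion per mm of travel: 0.4 × 0.25 / (π × 0.875²) = 0.041575. Accumulating E over each segment gives final E = 1.6079.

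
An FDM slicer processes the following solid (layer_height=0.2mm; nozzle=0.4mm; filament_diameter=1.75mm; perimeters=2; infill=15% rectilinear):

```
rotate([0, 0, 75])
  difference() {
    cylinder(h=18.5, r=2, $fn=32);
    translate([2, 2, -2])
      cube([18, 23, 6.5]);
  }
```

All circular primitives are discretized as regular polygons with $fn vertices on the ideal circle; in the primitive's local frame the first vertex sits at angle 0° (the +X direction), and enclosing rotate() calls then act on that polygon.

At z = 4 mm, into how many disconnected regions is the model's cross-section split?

At z = 4 mm: the r=2 cylinder gives a regular 32-gon of circumradius 2 (constant along its height); the cube at (2, 2) (footprint 18×23) is included at this height; Subtracting the remaining from the first: starting from the r=2 cylinder, the 18×23 cube at (2, 2) misses the remaining region (no effect) — 1 connected region; (rotated 75° about Z; rotation is an isometry so areas/perimeters/island counts are preserved). The result has 1 disconnected region.

1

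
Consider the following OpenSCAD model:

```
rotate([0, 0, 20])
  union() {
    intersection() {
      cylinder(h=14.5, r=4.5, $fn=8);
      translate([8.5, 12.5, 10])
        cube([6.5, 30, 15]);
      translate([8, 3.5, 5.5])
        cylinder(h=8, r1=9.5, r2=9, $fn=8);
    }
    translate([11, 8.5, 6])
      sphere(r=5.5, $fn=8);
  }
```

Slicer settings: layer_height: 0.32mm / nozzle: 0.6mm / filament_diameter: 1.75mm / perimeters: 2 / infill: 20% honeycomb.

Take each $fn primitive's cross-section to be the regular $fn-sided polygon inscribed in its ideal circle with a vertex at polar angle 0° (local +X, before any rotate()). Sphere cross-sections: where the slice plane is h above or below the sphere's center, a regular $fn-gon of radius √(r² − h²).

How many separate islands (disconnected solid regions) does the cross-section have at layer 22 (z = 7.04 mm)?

At z = 7.04 mm: the r=4.5 cylinder contributes a regular 8-gon of circumradius 4.5; the cube at (8.5, 12.5) does not reach this height (z outside [10, 25]); the cone at (8, 3.5) contributes a regular 8-gon of circumradius 9.404 (interpolated between r1=9.5 and r2=9 at t=0.193); Keeping only the common overlap: at least one operand is absent at this height, so nothing remains; the r=5.5 sphere at (11, 8.5) contributes a regular 8-gon of circumradius √(5.5²−1.04²) = 5.401; Merging all regions: only the r=5.5 sphere at (11, 8.5) is present, so the union is just that shape — 1 connected region; (whole slice rotated 20° about Z — lengths, areas and connectivity unchanged). Overall, the cross-section is a single solid region. Island count = 1.

1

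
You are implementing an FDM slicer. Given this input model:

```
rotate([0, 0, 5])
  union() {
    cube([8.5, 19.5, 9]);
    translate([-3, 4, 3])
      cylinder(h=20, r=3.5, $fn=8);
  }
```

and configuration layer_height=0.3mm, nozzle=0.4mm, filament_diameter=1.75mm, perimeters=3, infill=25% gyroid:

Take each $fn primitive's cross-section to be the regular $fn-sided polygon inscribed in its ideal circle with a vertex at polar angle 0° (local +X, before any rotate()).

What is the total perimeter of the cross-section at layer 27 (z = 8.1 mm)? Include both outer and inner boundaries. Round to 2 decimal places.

At z = 8.1 mm: the cube is present — its section is the full 8.5×19.5 rectangle (perimeter 56.00 mm); the r=3.5 cylinder at (-3, 4) gives a regular 8-gon of circumradius 3.5 (constant along its height) (perimeter = 2·8·3.500·sin(180°/8) = 21.43 mm); Combining (union): the regions partially overlap (shared area 0.60 mm²), so the edge portions inside another operand are dropped and the merged outline is re-measured after clipping — boundary = 72.40 mm; (rotated 5° about Z; rotation is an isometry so areas/perimeters/island counts are preserved). Overall, the cross-section is a single solid region. Total boundary length (outer) = 72.40 mm.

72.40 mm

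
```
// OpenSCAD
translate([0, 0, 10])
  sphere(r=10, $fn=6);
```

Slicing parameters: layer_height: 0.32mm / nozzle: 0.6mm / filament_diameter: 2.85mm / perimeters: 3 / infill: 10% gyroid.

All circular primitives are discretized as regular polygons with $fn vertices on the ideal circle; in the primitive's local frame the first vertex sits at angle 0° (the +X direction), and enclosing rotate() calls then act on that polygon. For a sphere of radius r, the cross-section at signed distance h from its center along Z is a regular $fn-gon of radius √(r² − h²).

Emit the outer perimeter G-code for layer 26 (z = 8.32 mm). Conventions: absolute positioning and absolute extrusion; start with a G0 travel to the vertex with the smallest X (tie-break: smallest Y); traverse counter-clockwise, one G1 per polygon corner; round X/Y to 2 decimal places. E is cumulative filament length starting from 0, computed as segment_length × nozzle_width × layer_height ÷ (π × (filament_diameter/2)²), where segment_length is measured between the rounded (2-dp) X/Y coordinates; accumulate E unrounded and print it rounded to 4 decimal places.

G0 X-9.86 Y0.00 Z8.32
G1 X-4.93 Y-8.54 E0.2968
G1 X4.93 Y-8.54 E0.5935
G1 X9.86 Y0.00 E0.8903
G1 X4.93 Y8.54 E1.1871
G1 X-4.93 Y8.54 E1.4839
G1 X-9.86 Y0.00 E1.7806

At z = 8.32 mm: the r=10 sphere slices to a regular 6-gon of circumradius 9.858 (√(r²−h²) with h=1.68 from center). The outline is a single polygon with 6 vertices. Extrusion per mm of travel: 0.6 × 0.32 / (π × 1.425²) = 0.030097. Accumulating E over each segment gives final E = 1.7806.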